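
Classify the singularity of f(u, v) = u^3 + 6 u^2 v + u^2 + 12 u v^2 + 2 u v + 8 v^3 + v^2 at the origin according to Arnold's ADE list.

A_2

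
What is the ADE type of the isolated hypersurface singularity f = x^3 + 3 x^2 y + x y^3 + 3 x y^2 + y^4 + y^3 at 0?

E_7

The Hessian of f at 0 has rank 0. Corank 2; j^3 = (x + y)^3 is a perfect cube, so E-series; the 4-jet and mu = 7 give E_7.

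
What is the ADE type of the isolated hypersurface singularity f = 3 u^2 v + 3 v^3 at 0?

D_{4}

The Hessian of f at 0 is [[0, 0], [0, 0]] with rank 0, so corank 2. A Groebner basis of the Jacobian ideal J(f) in C{u,v} is {v^3, u^2 + 3*v^2, u*v}; counting standard monomials gives mu = 4. Corank 2; j^3 = 3*v*(u^2 + v^2) splits into three distinct lines over C (the quadratic factor has nonzero discriminant), so D_4.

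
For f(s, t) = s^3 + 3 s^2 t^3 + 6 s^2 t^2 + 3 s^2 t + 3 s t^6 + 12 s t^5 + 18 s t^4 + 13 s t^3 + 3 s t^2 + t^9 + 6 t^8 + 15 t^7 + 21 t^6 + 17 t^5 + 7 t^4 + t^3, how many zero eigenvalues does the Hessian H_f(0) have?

Hessian at 0 has rank 0.

2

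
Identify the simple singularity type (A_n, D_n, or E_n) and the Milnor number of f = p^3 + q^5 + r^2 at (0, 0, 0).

Type E_{8}, Milnor number mu = 8.

The Hessian of f at 0 is [[0, 0, 0], [0, 0, 0], [0, 0, 2]] with rank 1, so corank 2. A Groebner basis of the Jacobian ideal J(f) in C{p,q,r} is {q^4, p^2, r}; counting standard monomials gives mu = 8. Corank 2; j^3 = p^3 is a perfect cube, so E-series; the 5-jet and mu = 8 give E_8.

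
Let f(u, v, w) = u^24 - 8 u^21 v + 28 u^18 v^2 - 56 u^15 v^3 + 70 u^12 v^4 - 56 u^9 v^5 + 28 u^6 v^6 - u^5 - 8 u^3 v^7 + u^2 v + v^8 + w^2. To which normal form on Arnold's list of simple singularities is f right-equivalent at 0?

D9

The Hessian of f at 0 is [[0, 0, 0], [0, 0, 0], [0, 0, 2]] with rank 1, so corank 2. A Groebner basis of the Jacobian ideal J(f) in C{u,v,w} is {u^2/8 + v^7, u^3, u*v, w}; counting standard monomials gives mu = 9. Corank 2; j^3 = u^2*v has shape L^2 M (L != M), so D-series; mu = 9 gives D_9.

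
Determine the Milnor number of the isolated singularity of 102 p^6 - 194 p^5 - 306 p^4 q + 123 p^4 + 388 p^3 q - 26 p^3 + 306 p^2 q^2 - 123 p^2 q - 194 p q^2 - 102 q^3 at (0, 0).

The Hessian of f at 0 has rank 0. Corank 2; j^3 = -(2*p + 3*q)*(13*p^2 + 42*p*q + 34*q^2) splits into three distinct lines over C (the quadratic factor has nonzero discriminant), so D_4.

4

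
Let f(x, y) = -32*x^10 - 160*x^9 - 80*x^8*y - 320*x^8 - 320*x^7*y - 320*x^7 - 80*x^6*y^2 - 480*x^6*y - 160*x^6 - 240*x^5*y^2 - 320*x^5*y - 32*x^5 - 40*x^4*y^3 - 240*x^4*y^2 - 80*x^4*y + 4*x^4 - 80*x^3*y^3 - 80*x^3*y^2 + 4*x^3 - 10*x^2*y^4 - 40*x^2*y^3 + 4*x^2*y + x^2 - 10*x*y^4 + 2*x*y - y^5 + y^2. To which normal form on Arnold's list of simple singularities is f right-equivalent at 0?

A_{4}

The Hessian of f at 0 is [[2, 2], [2, 2]] with rank 1, so corank 1. A Groebner basis of the Jacobian ideal J(f) in C{x,y} is {x/8 + y^3 + y^2/4 + y/8, x^2 + x/2 + y/2, x*y - x/4 + y^2/2 - y/4}; counting standard monomials gives mu = 4. Corank 1: A-series; mu = 4 gives A_4.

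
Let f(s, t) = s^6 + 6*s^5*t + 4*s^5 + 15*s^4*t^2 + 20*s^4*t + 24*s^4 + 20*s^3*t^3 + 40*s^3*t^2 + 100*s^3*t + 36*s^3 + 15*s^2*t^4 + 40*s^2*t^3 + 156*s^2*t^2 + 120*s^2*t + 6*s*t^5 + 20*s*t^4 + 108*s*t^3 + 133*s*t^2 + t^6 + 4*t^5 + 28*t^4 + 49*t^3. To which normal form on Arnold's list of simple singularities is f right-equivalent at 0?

D_{7}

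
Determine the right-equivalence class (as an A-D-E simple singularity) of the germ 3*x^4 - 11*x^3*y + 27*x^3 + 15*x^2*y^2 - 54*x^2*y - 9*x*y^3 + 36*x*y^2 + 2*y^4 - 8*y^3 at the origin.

The Hessian of f at 0 is [[0, 0], [0, 0]] with rank 0, so corank 2. A Groebner basis of the Jacobian ideal J(f) in C{x,y} is {19683*x^2 - 26244*x*y + y^4 - 27*y^3 + 8748*y^2, x^3 + 270*x^2 - 360*x*y - 2*y^3/3 + 120*y^2, x^2*y + 243*x^2 - 324*x*y - 7*y^3/9 + 108*y^2, 162*x^2 + x*y^2 - 216*x*y - 8*y^3/9 + 72*y^2}; counting standard monomials gives mu = 7. Corank 2; j^3 = (3*x - 2*y)^3 is a perfect cube, so E-series; the 4-jet and mu = 7 give E_7.

E_{7}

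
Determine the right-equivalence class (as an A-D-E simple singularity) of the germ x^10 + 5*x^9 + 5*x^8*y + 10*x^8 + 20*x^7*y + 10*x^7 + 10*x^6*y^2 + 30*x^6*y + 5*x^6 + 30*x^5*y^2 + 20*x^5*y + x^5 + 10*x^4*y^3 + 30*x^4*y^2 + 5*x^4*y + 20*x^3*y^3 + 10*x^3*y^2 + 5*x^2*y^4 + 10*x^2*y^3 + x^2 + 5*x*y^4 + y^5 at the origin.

A_4

The Hessian of f at 0 is [[2, 0], [0, 0]] with rank 1, so corank 1. A Groebner basis of the Jacobian ideal J(f) in C{x,y} is {y^4, x}; counting standard monomials gives mu = 4. Corank 1: A-series; mu = 4 gives A_4.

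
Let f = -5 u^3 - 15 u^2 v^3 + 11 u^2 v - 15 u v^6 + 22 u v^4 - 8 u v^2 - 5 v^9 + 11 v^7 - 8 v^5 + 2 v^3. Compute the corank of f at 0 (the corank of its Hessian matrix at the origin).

Hessian at 0 has rank 0.

2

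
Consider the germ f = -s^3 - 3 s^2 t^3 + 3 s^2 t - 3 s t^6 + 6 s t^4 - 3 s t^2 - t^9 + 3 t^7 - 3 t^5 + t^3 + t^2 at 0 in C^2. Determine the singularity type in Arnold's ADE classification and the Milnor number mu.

Type A_{2}, Milnor number mu = 2.

The Hessian of f at 0 has rank 1. Corank 1: A-series; mu = 2 gives A_2.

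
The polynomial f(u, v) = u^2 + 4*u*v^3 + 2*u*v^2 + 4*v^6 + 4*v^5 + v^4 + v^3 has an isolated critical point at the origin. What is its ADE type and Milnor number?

The Hessian of f at 0 is [[2, 0], [0, 0]] with rank 1, so corank 1. A Groebner basis of the Jacobian ideal J(f) in C{u,v} is {v^2, u}; counting standard monomials gives mu = 2. Corank 1: A-series; mu = 2 gives A_2.

Type A_2, Milnor number mu = 2.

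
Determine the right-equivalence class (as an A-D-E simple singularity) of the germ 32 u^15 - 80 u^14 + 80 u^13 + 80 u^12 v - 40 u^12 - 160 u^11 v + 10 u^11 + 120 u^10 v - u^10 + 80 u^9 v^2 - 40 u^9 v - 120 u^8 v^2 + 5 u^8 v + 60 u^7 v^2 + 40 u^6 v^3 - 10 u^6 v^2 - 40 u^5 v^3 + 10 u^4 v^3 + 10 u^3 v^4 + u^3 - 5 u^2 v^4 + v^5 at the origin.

The Hessian of f at 0 has rank 0. Corank 2; j^3 = u^3 is a perfect cube, so E-series; the 5-jet and mu = 8 give E_8.

E8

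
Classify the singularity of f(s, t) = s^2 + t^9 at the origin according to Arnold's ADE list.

The Hessian of f at 0 has rank 1. Corank 1: A-series; mu = 8 gives A_8.

A_{8}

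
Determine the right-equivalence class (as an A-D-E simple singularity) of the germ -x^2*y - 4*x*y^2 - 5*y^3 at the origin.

The Hessian of f at 0 is [[0, 0], [0, 0]] with rank 0, so corank 2. A Groebner basis of the Jacobian ideal J(f) in C{x,y} is {y^3, x^2 - y^2, x*y + 2*y^2}; counting standard monomials gives mu = 4. Corank 2; j^3 = -y*(x^2 + 4*x*y + 5*y^2) splits into three distinct lines over C (the quadratic factor has nonzero discriminant), so D_4.

D_{4}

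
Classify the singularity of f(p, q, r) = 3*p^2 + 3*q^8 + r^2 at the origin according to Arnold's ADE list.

The Hessian of f at 0 has rank 2. Corank 1: A-series; mu = 7 gives A_7.

A_7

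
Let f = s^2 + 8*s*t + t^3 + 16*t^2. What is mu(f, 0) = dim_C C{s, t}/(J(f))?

2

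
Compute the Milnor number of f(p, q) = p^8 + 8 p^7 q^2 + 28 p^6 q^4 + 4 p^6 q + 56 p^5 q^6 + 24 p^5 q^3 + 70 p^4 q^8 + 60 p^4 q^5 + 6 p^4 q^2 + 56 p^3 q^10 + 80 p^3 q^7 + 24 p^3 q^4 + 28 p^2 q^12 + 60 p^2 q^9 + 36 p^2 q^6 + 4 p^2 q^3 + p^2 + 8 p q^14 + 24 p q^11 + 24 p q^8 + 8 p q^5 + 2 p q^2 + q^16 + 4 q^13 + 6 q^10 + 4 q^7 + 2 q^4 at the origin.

The Hessian of f at 0 has rank 1. Corank 1: A-series; mu = 3 gives A_3.

3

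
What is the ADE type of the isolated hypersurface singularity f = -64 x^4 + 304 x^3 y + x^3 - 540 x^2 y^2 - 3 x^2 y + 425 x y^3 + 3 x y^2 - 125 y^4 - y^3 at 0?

The Hessian of f at 0 is [[0, 0], [0, 0]] with rank 0, so corank 2. A Groebner basis of the Jacobian ideal J(f) in C{x,y} is {3*x^2/16 - 3*x*y/8 + y^4 + y^3/16 + 3*y^2/16, x^3 - 27*x^2/16 + 27*x*y/8 - 25*y^3/16 - 27*y^2/16, x^2*y - 17*x^2/16 + 17*x*y/8 - 65*y^3/48 - 17*y^2/16, -x^2/2 + x*y^2 + x*y - 7*y^3/6 - y^2/2}; counting standard monomials gives mu = 7. Corank 2; j^3 = (x - y)^3 is a perfect cube, so E-series; the 4-jet and mu = 7 give E_7.

E7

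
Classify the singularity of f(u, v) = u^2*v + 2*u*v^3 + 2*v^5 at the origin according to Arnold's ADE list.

The Hessian of f at 0 has rank 0. Corank 2; j^3 = u^2*v has shape L^2 M (L != M), so D-series; mu = 6 gives D_6.

D_{6}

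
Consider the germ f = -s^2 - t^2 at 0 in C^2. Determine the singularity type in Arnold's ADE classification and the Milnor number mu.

The Hessian of f at 0 has rank 2. Corank 0: nondegenerate Morse point, so A_1.

Type A_1, Milnor number mu = 1.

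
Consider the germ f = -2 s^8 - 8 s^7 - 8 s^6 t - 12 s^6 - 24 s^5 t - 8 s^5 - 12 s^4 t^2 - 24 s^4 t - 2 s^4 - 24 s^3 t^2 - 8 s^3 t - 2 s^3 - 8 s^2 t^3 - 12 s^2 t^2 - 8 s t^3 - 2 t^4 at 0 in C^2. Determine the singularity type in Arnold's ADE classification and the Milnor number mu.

Type E_{6}, Milnor number mu = 6.

The Hessian of f at 0 is [[0, 0], [0, 0]] with rank 0, so corank 2. A Groebner basis of the Jacobian ideal J(f) in C{s,t} is {t^4, s*t^2 + t^3/3, s^2}; counting standard monomials gives mu = 6. Corank 2; j^3 = -2*s^3 is a perfect cube, so E-series; the 4-jet and mu = 6 give E_6.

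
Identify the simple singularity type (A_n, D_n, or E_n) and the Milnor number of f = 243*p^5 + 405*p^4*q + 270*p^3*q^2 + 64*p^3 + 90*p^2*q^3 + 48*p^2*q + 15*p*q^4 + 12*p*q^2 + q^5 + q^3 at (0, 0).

Type E_{8}, Milnor number mu = 8.

The Hessian of f at 0 is [[0, 0], [0, 0]] with rank 0, so corank 2. A Groebner basis of the Jacobian ideal J(f) in C{p,q} is {q^5, p*q^3 + 13*q^4/48, p^2 + p*q/2 + q^2/16}; counting standard monomials gives mu = 8. Corank 2; j^3 = (4*p + q)^3 is a perfect cube, so E-series; the 5-jet and mu = 8 give E_8.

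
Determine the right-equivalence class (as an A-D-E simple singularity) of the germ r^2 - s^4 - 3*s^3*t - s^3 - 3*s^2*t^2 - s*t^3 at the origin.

E_{7}

The Hessian of f at 0 is [[0, 0, 0], [0, 0, 0], [0, 0, 2]] with rank 1, so corank 2. A Groebner basis of the Jacobian ideal J(f) in C{s,t,r} is {3*s^2 + t^4 + t^3, s^3, s^2*t - s^2 - t^3/3, 2*s^2 + s*t^2 + 2*t^3/3, r}; counting standard monomials gives mu = 7. Corank 2; j^3 = -s^3 is a perfect cube, so E-series; the 4-jet and mu = 7 give E_7.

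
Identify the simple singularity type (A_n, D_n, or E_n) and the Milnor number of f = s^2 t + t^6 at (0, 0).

Type D_7, Milnor number mu = 7.

The Hessian of f at 0 has rank 0. Corank 2; j^3 = s^2*t has shape L^2 M (L != M), so D-series; mu = 7 gives D_7.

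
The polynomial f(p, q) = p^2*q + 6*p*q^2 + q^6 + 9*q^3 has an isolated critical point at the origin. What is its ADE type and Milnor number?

Type D7, Milnor number mu = 7.

The Hessian of f at 0 has rank 0. Corank 2; j^3 = q*(p + 3*q)^2 has shape L^2 M (L != M), so D-series; mu = 7 gives D_7.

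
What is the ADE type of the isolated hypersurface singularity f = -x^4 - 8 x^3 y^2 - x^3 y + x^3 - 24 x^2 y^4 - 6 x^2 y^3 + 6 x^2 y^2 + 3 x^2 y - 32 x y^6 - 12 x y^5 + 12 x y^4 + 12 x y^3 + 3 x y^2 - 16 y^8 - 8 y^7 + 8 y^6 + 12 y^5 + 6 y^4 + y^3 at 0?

The Hessian of f at 0 has rank 0. Corank 2; j^3 = (x + y)^3 is a perfect cube, so E-series; the 4-jet and mu = 7 give E_7.

E_7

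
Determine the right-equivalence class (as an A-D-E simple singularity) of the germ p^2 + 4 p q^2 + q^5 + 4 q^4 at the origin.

The Hessian of f at 0 has rank 1. Corank 1: A-series; mu = 4 gives A_4.

A_{4}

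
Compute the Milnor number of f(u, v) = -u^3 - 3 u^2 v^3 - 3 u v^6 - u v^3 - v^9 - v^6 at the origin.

The Hessian of f at 0 is [[0, 0], [0, 0]] with rank 0, so corank 2. A Groebner basis of the Jacobian ideal J(f) in C{u,v} is {u^3, u*v^2, 3*u^2 + v^3}; counting standard monomials gives mu = 7. Corank 2; j^3 = -u^3 is a perfect cube, so E-series; the 4-jet and mu = 7 give E_7.

7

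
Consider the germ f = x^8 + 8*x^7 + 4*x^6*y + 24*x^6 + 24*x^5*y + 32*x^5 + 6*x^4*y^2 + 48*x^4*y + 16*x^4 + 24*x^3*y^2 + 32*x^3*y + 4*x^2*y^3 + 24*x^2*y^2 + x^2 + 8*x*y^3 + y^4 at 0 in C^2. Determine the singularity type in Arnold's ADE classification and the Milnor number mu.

Type A_{3}, Milnor number mu = 3.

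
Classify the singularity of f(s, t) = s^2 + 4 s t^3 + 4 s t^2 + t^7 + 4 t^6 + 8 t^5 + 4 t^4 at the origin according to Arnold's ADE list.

A_6

The Hessian of f at 0 has rank 1. Corank 1: A-series; mu = 6 gives A_6.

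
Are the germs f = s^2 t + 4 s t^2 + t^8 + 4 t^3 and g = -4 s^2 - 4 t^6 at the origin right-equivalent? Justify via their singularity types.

No.

The Hessian of f at 0 is [[0, 0], [0, 0]] with rank 0, so corank 2. A Groebner basis of the Jacobian ideal J(f) in C{s,t} is {s^2/8 + t^7 - t^2/2, s^3 + 8*t^3, s*t + 2*t^2}; counting standard monomials gives mu = 9. Corank 2; j^3 = t*(s + 2*t)^2 has shape L^2 M (L != M), so D-series; mu = 9 gives D_9. The Hessian of g at 0 is [[-8, 0], [0, 0]] with rank 1, so corank 1. A Groebner basis of the Jacobian ideal J(g) in C{s,t} is {t^5, s}; counting standard monomials gives mu = 5. Corank 1: A-series; mu = 5 gives A_5. f is D_9 but g is A_5, hence not right-equivalent.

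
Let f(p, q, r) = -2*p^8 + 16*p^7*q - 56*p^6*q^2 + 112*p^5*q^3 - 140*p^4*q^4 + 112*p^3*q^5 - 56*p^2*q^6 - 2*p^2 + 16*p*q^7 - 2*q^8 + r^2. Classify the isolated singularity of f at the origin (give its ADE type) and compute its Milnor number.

Type A_{7}, Milnor number mu = 7.

The Hessian of f at 0 has rank 2. Corank 1: A-series; mu = 7 gives A_7.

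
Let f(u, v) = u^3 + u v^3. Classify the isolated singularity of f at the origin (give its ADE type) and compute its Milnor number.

Type E7, Milnor number mu = 7.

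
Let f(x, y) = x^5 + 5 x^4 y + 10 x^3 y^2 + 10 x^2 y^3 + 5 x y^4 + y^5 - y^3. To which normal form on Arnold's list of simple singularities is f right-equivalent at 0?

E8

The Hessian of f at 0 has rank 0. Corank 2; j^3 = -y^3 is a perfect cube, so E-series; the 5-jet and mu = 8 give E_8.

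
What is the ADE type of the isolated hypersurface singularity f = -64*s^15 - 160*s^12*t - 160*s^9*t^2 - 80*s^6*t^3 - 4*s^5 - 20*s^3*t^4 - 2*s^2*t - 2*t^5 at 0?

The Hessian of f at 0 is [[0, 0], [0, 0]] with rank 0, so corank 2. A Groebner basis of the Jacobian ideal J(f) in C{s,t} is {s^2/5 + t^4, s^3, s*t}; counting standard monomials gives mu = 6. Corank 2; j^3 = -2*s^2*t has shape L^2 M (L != M), so D-series; mu = 6 gives D_6.

D_6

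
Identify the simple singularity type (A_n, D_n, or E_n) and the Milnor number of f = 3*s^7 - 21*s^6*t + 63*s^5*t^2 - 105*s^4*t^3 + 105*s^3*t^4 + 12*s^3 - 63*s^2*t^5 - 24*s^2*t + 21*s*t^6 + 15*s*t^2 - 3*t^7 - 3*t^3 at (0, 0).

Type D_{8}, Milnor number mu = 8.

The Hessian of f at 0 has rank 0. Corank 2; j^3 = 3*(s - t)*(2*s - t)^2 has shape L^2 M (L != M), so D-series; mu = 8 gives D_8.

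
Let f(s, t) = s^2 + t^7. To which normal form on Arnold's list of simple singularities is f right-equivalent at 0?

A_6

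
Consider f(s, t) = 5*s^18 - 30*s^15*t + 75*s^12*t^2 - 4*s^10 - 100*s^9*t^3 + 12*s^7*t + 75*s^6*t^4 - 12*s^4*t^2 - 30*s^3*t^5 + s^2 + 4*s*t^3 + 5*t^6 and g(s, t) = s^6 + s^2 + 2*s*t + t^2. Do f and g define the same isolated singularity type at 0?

Yes.

The Hessian of f at 0 has rank 1. Corank 1: A-series; mu = 5 gives A_5. The Hessian of g at 0 has rank 1. Corank 1: A-series; mu = 5 gives A_5. Both have type A_5, hence right-equivalent.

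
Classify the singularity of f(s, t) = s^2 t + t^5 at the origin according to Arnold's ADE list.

D_6

The Hessian of f at 0 is [[0, 0], [0, 0]] with rank 0, so corank 2. A Groebner basis of the Jacobian ideal J(f) in C{s,t} is {s^2/5 + t^4, s^3, s*t}; counting standard monomials gives mu = 6. Corank 2; j^3 = s^2*t has shape L^2 M (L != M), so D-series; mu = 6 gives D_6.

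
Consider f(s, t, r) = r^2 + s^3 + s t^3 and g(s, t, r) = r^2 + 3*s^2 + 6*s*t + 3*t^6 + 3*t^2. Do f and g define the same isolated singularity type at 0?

No.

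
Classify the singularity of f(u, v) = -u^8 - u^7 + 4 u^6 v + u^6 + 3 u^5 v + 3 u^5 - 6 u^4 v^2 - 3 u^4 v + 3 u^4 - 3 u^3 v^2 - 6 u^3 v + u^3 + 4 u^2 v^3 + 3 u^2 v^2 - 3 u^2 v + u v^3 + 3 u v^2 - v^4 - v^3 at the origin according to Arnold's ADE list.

E7

The Hessian of f at 0 has rank 0. Corank 2; j^3 = (u - v)^3 is a perfect cube, so E-series; the 4-jet and mu = 7 give E_7.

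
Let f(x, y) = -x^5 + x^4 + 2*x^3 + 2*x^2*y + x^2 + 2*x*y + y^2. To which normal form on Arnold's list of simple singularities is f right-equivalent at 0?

A4

The Hessian of f at 0 is [[2, 2], [2, 2]] with rank 1, so corank 1. A Groebner basis of the Jacobian ideal J(f) in C{x,y} is {x/2 + y^3 + y^2/2 + y/2, x^2 + x + y, x*y - x/2 + y^2/2 - y/2}; counting standard monomials gives mu = 4. Corank 1: A-series; mu = 4 gives A_4.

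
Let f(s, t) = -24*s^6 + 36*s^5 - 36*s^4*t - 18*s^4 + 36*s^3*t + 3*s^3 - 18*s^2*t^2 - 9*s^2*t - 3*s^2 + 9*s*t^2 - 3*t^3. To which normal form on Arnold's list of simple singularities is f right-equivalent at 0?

The Hessian of f at 0 is [[-6, 0], [0, 0]] with rank 1, so corank 1. A Groebner basis of the Jacobian ideal J(f) in C{s,t} is {t^2, s}; counting standard monomials gives mu = 2. Corank 1: A-series; mu = 2 gives A_2.

A2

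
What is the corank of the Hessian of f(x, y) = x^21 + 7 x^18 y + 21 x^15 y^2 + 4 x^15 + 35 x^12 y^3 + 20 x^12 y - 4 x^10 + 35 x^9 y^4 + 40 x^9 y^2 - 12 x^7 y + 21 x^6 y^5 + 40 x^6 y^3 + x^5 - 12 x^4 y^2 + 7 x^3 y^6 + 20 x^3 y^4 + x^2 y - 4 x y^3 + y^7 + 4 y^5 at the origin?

2

Hessian at 0 has rank 0.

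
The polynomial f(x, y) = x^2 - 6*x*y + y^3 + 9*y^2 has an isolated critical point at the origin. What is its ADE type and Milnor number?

The Hessian of f at 0 has rank 1. Corank 1: A-series; mu = 2 gives A_2.

Type A2, Milnor number mu = 2.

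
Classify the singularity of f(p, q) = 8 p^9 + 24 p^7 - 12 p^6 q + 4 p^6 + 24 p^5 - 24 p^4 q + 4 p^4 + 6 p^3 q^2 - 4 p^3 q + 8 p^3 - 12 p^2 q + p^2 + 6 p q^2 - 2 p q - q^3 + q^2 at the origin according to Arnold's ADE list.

The Hessian of f at 0 is [[2, -2], [-2, 2]] with rank 1, so corank 1. A Groebner basis of the Jacobian ideal J(f) in C{p,q} is {q^2, p - q}; counting standard monomials gives mu = 2. Corank 1: A-series; mu = 2 gives A_2.

A_2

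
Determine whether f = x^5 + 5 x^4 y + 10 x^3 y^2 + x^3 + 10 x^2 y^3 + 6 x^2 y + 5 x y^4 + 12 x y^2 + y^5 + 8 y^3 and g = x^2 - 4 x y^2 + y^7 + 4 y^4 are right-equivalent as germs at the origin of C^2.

The Hessian of f at 0 is [[0, 0], [0, 0]] with rank 0, so corank 2. A Groebner basis of the Jacobian ideal J(f) in C{x,y} is {y^5, x*y^3 + 7*y^4/4, x^2 + 4*x*y + 4*y^2}; counting standard monomials gives mu = 8. Corank 2; j^3 = (x + 2*y)^3 is a perfect cube, so E-series; the 5-jet and mu = 8 give E_8. The Hessian of g at 0 is [[2, 0], [0, 0]] with rank 1, so corank 1. A Groebner basis of the Jacobian ideal J(g) in C{x,y} is {x^3, -x/2 + y^2}; counting standard monomials gives mu = 6. Corank 1: A-series; mu = 6 gives A_6. f is E_8 but g is A_6, hence not right-equivalent.

No.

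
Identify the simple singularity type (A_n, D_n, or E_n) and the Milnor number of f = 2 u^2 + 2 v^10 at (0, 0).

Type A9, Milnor number mu = 9.

The Hessian of f at 0 has rank 1. Corank 1: A-series; mu = 9 gives A_9.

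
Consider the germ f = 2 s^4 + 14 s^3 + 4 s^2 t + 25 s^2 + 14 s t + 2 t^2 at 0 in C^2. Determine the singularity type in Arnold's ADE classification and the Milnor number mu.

The Hessian of f at 0 is [[50, 14], [14, 4]] with rank 2, so corank 0. A Groebner basis of the Jacobian ideal J(f) in C{s,t} is {s, t}; counting standard monomials gives mu = 1. Corank 0: nondegenerate Morse point, so A_1.

Type A1, Milnor number mu = 1.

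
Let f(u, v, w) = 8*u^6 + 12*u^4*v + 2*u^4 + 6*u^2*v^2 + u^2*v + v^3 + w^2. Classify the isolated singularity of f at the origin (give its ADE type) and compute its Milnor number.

Type D_4, Milnor number mu = 4.

The Hessian of f at 0 has rank 1. Corank 2; j^3 = v*(u^2 + v^2) splits into three distinct lines over C (the quadratic factor has nonzero discriminant), so D_4.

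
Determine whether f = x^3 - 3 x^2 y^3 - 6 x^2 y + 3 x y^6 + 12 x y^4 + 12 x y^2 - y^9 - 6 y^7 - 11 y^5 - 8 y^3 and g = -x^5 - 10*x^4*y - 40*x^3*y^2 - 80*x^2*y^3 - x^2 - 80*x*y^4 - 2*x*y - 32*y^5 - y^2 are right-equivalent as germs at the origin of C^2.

No.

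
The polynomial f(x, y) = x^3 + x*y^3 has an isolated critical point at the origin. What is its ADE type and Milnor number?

Type E_{7}, Milnor number mu = 7.

The Hessian of f at 0 has rank 0. Corank 2; j^3 = x^3 is a perfect cube, so E-series; the 4-jet and mu = 7 give E_7.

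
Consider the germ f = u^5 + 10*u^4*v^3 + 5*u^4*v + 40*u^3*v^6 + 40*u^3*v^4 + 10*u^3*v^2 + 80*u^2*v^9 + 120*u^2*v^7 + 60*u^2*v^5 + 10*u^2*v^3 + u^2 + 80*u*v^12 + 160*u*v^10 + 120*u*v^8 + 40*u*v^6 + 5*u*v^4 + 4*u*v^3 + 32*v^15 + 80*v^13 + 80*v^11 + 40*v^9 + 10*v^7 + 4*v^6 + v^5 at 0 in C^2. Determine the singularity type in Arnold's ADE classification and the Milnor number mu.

Type A_{4}, Milnor number mu = 4.

The Hessian of f at 0 has rank 1. Corank 1: A-series; mu = 4 gives A_4.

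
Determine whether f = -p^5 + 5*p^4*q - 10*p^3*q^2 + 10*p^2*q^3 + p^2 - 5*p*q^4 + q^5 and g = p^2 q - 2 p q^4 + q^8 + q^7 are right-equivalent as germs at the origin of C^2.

No.

The Hessian of f at 0 has rank 1. Corank 1: A-series; mu = 4 gives A_4. The Hessian of g at 0 has rank 0. Corank 2; j^3 = p^2*q has shape L^2 M (L != M), so D-series; mu = 9 gives D_9. f is A_4 but g is D_9, hence not right-equivalent.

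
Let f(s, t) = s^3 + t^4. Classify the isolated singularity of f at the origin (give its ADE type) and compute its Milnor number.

Type E_{6}, Milnor number mu = 6.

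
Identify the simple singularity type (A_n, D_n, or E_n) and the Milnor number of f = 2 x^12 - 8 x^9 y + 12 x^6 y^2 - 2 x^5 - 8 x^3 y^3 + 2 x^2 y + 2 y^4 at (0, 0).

The Hessian of f at 0 has rank 0. Corank 2; j^3 = 2*x^2*y has shape L^2 M (L != M), so D-series; mu = 5 gives D_5.

Type D_{5}, Milnor number mu = 5.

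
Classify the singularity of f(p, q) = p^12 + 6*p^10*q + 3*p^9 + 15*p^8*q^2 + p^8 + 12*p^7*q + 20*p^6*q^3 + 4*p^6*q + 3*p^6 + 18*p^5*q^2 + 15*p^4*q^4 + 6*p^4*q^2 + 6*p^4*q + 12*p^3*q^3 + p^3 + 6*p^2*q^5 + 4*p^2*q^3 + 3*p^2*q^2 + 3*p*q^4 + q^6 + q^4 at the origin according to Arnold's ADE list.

The Hessian of f at 0 has rank 0. Corank 2; j^3 = p^3 is a perfect cube, so E-series; the 4-jet and mu = 6 give E_6.

E_6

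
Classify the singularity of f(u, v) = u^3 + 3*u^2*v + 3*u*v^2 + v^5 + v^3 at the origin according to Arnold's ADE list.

E_{8}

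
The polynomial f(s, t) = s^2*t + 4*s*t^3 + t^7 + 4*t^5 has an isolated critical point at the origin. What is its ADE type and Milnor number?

The Hessian of f at 0 has rank 0. Corank 2; j^3 = s^2*t has shape L^2 M (L != M), so D-series; mu = 8 gives D_8.

Type D_{8}, Milnor number mu = 8.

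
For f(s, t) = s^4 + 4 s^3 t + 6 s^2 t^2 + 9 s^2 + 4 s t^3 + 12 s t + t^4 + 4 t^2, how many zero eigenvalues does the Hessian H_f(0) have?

1

Hessian at 0 has rank 1.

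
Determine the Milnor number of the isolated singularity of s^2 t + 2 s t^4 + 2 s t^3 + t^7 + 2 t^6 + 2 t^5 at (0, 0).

6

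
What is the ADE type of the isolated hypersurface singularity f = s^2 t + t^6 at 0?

D7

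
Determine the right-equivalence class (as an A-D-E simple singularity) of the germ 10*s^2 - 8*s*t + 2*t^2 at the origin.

The Hessian of f at 0 has rank 2. Corank 0: nondegenerate Morse point, so A_1.

A_{1}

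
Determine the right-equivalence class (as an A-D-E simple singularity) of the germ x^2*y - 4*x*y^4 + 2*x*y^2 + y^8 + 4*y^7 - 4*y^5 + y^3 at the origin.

D9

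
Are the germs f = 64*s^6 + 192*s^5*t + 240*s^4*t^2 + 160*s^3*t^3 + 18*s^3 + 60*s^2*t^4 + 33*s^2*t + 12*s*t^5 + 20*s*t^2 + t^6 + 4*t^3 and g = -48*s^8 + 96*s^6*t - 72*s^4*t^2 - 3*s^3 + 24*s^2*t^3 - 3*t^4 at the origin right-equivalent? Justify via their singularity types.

The Hessian of f at 0 has rank 0. Corank 2; j^3 = (2*s + t)*(3*s + 2*t)^2 has shape L^2 M (L != M), so D-series; mu = 7 gives D_7. The Hessian of g at 0 has rank 0. Corank 2; j^3 = -3*s^3 is a perfect cube, so E-series; the 4-jet and mu = 6 give E_6. f is D_7 but g is E_6, hence not right-equivalent.

No.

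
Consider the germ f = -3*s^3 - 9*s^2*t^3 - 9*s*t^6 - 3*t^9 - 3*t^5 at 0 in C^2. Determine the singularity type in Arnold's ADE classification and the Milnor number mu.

Type E_{8}, Milnor number mu = 8.

The Hessian of f at 0 is [[0, 0], [0, 0]] with rank 0, so corank 2. A Groebner basis of the Jacobian ideal J(f) in C{s,t} is {s^2/2 + s*t^3, t^4, s^3, s^2*t}; counting standard monomials gives mu = 8. Corank 2; j^3 = -3*s^3 is a perfect cube, so E-series; the 5-jet and mu = 8 give E_8.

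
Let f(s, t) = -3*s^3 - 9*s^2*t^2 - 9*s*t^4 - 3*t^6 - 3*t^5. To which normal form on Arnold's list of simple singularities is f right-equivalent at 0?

E_{8}

The Hessian of f at 0 has rank 0. Corank 2; j^3 = -3*s^3 is a perfect cube, so E-series; the 5-jet and mu = 8 give E_8.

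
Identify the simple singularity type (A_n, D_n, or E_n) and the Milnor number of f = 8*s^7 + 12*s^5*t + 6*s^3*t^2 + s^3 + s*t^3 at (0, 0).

Type E_{7}, Milnor number mu = 7.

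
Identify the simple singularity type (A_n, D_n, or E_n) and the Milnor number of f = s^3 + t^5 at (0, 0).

The Hessian of f at 0 has rank 0. Corank 2; j^3 = s^3 is a perfect cube, so E-series; the 5-jet and mu = 8 give E_8.

Type E_{8}, Milnor number mu = 8.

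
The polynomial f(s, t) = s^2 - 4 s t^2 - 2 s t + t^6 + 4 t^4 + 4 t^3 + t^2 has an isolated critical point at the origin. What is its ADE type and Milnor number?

Type A_{5}, Milnor number mu = 5.

The Hessian of f at 0 has rank 1. Corank 1: A-series; mu = 5 gives A_5.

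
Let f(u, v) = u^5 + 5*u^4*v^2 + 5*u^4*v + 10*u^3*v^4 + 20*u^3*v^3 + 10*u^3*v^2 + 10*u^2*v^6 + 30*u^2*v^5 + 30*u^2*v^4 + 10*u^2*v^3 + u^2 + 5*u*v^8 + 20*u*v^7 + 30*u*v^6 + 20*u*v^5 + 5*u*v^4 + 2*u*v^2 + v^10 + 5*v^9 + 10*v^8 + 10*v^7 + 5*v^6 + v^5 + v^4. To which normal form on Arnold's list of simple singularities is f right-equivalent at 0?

The Hessian of f at 0 has rank 1. Corank 1: A-series; mu = 4 gives A_4.

A_{4}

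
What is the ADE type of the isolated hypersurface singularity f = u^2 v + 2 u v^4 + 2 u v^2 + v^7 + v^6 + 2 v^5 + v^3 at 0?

D7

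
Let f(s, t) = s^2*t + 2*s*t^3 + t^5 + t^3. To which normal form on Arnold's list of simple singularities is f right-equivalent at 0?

D4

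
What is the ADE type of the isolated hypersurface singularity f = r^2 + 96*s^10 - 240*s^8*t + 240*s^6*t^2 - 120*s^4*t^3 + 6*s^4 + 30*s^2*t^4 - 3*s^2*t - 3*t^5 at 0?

The Hessian of f at 0 is [[0, 0, 0], [0, 0, 0], [0, 0, 2]] with rank 1, so corank 2. A Groebner basis of the Jacobian ideal J(f) in C{s,t,r} is {s^2/5 + t^4, s^3, s*t, r}; counting standard monomials gives mu = 6. Corank 2; j^3 = -3*s^2*t has shape L^2 M (L != M), so D-series; mu = 6 gives D_6.

D_{6}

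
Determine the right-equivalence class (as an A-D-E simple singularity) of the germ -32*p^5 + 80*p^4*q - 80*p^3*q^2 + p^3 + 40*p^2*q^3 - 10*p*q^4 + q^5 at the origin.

The Hessian of f at 0 is [[0, 0], [0, 0]] with rank 0, so corank 2. A Groebner basis of the Jacobian ideal J(f) in C{p,q} is {q^5, p*q^3 - q^4/8, p^2}; counting standard monomials gives mu = 8. Corank 2; j^3 = p^3 is a perfect cube, so E-series; the 5-jet and mu = 8 give E_8.

E8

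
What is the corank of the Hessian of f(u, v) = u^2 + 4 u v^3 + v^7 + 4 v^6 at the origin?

1

Hessian at 0 has rank 1.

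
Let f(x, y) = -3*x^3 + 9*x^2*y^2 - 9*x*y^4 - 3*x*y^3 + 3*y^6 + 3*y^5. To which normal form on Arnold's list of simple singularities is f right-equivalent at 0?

The Hessian of f at 0 has rank 0. Corank 2; j^3 = -3*x^3 is a perfect cube, so E-series; the 4-jet and mu = 7 give E_7.

E_7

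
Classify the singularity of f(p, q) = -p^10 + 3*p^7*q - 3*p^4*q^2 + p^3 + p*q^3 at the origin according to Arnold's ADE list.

The Hessian of f at 0 has rank 0. Corank 2; j^3 = p^3 is a perfect cube, so E-series; the 4-jet and mu = 7 give E_7.

E_{7}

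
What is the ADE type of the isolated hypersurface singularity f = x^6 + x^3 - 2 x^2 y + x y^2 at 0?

D7

The Hessian of f at 0 has rank 0. Corank 2; j^3 = x*(x - y)^2 has shape L^2 M (L != M), so D-series; mu = 7 gives D_7.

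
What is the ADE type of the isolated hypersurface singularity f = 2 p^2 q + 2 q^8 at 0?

D_9

The Hessian of f at 0 is [[0, 0], [0, 0]] with rank 0, so corank 2. A Groebner basis of the Jacobian ideal J(f) in C{p,q} is {p^2/8 + q^7, p^3, p*q}; counting standard monomials gives mu = 9. Corank 2; j^3 = 2*p^2*q has shape L^2 M (L != M), so D-series; mu = 9 gives D_9.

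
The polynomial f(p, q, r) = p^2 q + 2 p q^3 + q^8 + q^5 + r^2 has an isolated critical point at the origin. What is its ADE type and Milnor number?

The Hessian of f at 0 has rank 1. Corank 2; j^3 = p^2*q has shape L^2 M (L != M), so D-series; mu = 9 gives D_9.

Type D_9, Milnor number mu = 9.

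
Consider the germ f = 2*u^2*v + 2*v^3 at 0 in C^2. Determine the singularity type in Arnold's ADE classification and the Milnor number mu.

The Hessian of f at 0 has rank 0. Corank 2; j^3 = 2*v*(u^2 + v^2) splits into three distinct lines over C (the quadratic factor has nonzero discriminant), so D_4.

Type D4, Milnor number mu = 4.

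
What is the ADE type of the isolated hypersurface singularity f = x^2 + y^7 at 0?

A6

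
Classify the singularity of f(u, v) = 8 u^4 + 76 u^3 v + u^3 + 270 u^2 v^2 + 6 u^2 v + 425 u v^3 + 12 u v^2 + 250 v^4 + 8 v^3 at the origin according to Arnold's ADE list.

The Hessian of f at 0 is [[0, 0], [0, 0]] with rank 0, so corank 2. A Groebner basis of the Jacobian ideal J(f) in C{u,v} is {3*u^2/4 + 3*u*v + v^4 + v^3/4 + 3*v^2, u^3 + 27*u^2/2 + 54*u*v + 25*v^3/2 + 54*v^2, u^2*v - 17*u^2/4 - 17*u*v - 65*v^3/12 - 17*v^2, u^2 + u*v^2 + 4*u*v + 7*v^3/3 + 4*v^2}; counting standard monomials gives mu = 7. Corank 2; j^3 = (u + 2*v)^3 is a perfect cube, so E-series; the 4-jet and mu = 7 give E_7.

E7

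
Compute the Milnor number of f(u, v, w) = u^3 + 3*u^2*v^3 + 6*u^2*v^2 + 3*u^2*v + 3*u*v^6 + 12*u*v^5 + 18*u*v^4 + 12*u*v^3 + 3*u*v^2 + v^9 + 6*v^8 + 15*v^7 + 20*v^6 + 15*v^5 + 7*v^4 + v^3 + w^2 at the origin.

The Hessian of f at 0 has rank 1. Corank 2; j^3 = (u + v)^3 is a perfect cube, so E-series; the 4-jet and mu = 6 give E_6.

6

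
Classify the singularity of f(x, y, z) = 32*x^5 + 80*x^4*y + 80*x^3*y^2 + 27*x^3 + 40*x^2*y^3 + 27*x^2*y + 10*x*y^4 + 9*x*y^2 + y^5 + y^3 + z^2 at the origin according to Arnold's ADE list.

E8

The Hessian of f at 0 has rank 1. Corank 2; j^3 = (3*x + y)^3 is a perfect cube, so E-series; the 5-jet and mu = 8 give E_8.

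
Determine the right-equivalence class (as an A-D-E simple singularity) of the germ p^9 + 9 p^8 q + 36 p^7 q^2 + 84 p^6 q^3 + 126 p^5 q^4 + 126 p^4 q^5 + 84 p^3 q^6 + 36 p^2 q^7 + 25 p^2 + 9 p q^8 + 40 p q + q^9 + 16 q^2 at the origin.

A_8

The Hessian of f at 0 has rank 1. Corank 1: A-series; mu = 8 gives A_8.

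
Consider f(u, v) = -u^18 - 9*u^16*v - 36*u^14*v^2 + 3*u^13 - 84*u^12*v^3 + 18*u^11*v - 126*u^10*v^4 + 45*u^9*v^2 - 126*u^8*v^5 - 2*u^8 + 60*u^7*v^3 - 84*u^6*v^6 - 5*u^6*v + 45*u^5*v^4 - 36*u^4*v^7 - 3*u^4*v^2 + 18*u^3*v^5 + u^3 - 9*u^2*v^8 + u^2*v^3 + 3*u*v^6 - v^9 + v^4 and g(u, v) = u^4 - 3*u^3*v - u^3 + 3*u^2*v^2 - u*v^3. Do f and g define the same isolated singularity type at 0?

No.

The Hessian of f at 0 has rank 0. Corank 2; j^3 = u^3 is a perfect cube, so E-series; the 4-jet and mu = 6 give E_6. The Hessian of g at 0 has rank 0. Corank 2; j^3 = -u^3 is a perfect cube, so E-series; the 4-jet and mu = 7 give E_7. f is E_6 but g is E_7, hence not right-equivalent.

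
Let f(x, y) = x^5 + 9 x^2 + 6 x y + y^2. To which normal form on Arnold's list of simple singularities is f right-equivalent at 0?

A_4

The Hessian of f at 0 has rank 1. Corank 1: A-series; mu = 4 gives A_4.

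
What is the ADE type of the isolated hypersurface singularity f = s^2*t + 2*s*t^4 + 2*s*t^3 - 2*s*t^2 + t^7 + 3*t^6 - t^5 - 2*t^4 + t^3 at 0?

D7

The Hessian of f at 0 is [[0, 0], [0, 0]] with rank 0, so corank 2. A Groebner basis of the Jacobian ideal J(f) in C{s,t} is {s*t + t^4 + t^3 - t^2, s^3 - 3*s*t - 4*t^3 + 3*t^2, s^2*t - s^2/4 - 7*s*t/4 - 13*t^3/4 + 2*t^2, -s^2/4 + s*t^2 - 3*s*t/4 - 9*t^3/4 + t^2}; counting standard monomials gives mu = 7. Corank 2; j^3 = t*(s - t)^2 has shape L^2 M (L != M), so D-series; mu = 7 gives D_7.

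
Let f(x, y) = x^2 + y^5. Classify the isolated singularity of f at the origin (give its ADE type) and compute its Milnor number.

The Hessian of f at 0 is [[2, 0], [0, 0]] with rank 1, so corank 1. A Groebner basis of the Jacobian ideal J(f) in C{x,y} is {y^4, x}; counting standard monomials gives mu = 4. Corank 1: A-series; mu = 4 gives A_4.

Type A_4, Milnor number mu = 4.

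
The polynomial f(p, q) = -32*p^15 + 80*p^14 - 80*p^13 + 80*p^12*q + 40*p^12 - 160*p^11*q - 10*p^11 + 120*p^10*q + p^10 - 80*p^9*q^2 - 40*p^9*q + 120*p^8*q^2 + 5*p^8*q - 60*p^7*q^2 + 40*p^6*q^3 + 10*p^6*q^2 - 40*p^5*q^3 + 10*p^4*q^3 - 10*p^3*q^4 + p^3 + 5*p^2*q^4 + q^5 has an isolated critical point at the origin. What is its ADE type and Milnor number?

The Hessian of f at 0 is [[0, 0], [0, 0]] with rank 0, so corank 2. A Groebner basis of the Jacobian ideal J(f) in C{p,q} is {q^4, p^2}; counting standard monomials gives mu = 8. Corank 2; j^3 = p^3 is a perfect cube, so E-series; the 5-jet and mu = 8 give E_8.

Type E_{8}, Milnor number mu = 8.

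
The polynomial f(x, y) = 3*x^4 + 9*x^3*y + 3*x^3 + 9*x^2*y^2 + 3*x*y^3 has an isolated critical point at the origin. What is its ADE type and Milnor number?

Type E_{7}, Milnor number mu = 7.

The Hessian of f at 0 is [[0, 0], [0, 0]] with rank 0, so corank 2. A Groebner basis of the Jacobian ideal J(f) in C{x,y} is {3*x^2 + y^4 + y^3, x^3, x^2*y - x^2 - y^3/3, 2*x^2 + x*y^2 + 2*y^3/3}; counting standard monomials gives mu = 7. Corank 2; j^3 = 3*x^3 is a perfect cube, so E-series; the 4-jet and mu = 7 give E_7.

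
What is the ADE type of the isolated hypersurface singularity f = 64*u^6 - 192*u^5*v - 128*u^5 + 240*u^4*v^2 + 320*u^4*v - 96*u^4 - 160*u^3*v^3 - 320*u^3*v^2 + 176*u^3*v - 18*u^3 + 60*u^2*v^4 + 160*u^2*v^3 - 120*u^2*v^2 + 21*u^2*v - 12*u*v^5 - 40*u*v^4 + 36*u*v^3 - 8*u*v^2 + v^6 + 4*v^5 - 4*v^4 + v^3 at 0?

D7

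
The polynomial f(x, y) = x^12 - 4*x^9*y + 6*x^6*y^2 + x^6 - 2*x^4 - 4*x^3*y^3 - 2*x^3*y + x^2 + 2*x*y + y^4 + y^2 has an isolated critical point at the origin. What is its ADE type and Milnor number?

Type A_3, Milnor number mu = 3.

The Hessian of f at 0 is [[2, 2], [2, 2]] with rank 1, so corank 1. A Groebner basis of the Jacobian ideal J(f) in C{x,y} is {y^3, x + y}; counting standard monomials gives mu = 3. Corank 1: A-series; mu = 3 gives A_3.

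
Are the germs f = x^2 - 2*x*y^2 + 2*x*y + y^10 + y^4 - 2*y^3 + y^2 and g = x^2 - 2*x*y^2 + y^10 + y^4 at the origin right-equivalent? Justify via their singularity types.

Yes.

The Hessian of f at 0 is [[2, 2], [2, 2]] with rank 1, so corank 1. A Groebner basis of the Jacobian ideal J(f) in C{x,y} is {x^5 - 10*x^4 - 30*x^3*y - 35*x^3 - 54*x^2*y - 23*x^2 - 27*x*y - 4*x - 4*y, x^4*y + 4*x^4 + 10*x^3*y + 10*x^3 + 15*x^2*y + 6*x^2 + 7*x*y + x + y, -x + y^2 - y}; counting standard monomials gives mu = 9. Corank 1: A-series; mu = 9 gives A_9. The Hessian of g at 0 is [[2, 0], [0, 0]] with rank 1, so corank 1. A Groebner basis of the Jacobian ideal J(g) in C{x,y} is {x^5, x^4*y, -x + y^2}; counting standard monomials gives mu = 9. Corank 1: A-series; mu = 9 gives A_9. Both have type A_9, hence right-equivalent.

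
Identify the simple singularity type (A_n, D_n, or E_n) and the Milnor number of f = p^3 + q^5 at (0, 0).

The Hessian of f at 0 is [[0, 0], [0, 0]] with rank 0, so corank 2. A Groebner basis of the Jacobian ideal J(f) in C{p,q} is {q^4, p^2}; counting standard monomials gives mu = 8. Corank 2; j^3 = p^3 is a perfect cube, so E-series; the 5-jet and mu = 8 give E_8.

Type E_8, Milnor number mu = 8.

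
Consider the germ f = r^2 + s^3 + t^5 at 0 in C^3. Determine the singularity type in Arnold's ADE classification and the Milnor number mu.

Type E8, Milnor number mu = 8.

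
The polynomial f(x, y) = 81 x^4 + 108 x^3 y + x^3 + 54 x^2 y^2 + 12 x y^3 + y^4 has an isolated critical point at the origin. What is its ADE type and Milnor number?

The Hessian of f at 0 has rank 0. Corank 2; j^3 = x^3 is a perfect cube, so E-series; the 4-jet and mu = 6 give E_6.

Type E6, Milnor number mu = 6.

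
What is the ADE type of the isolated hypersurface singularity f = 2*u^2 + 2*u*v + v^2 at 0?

The Hessian of f at 0 has rank 2. Corank 0: nondegenerate Morse point, so A_1.

A1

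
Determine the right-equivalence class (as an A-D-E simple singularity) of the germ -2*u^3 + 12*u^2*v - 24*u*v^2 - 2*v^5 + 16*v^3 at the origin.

E_8

The Hessian of f at 0 has rank 0. Corank 2; j^3 = -2*(u - 2*v)^3 is a perfect cube, so E-series; the 5-jet and mu = 8 give E_8.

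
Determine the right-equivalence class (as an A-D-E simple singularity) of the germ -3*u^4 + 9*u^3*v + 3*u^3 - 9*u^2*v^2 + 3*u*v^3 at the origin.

E_7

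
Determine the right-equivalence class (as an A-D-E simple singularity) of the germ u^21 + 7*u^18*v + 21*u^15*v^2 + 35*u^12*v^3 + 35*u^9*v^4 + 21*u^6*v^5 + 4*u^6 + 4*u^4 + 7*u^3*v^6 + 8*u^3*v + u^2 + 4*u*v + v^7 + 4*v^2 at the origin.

A_{6}

The Hessian of f at 0 is [[2, 4], [4, 8]] with rank 1, so corank 1. A Groebner basis of the Jacobian ideal J(f) in C{u,v} is {-u*v/16 + v^4 - v^2/8, u*v^2 + u/24 + 4*v^3/3 + v/12, u^2 + 4*u*v + 4*v^2}; counting standard monomials gives mu = 6. Corank 1: A-series; mu = 6 gives A_6.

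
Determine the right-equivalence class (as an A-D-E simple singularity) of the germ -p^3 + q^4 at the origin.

E6

The Hessian of f at 0 is [[0, 0], [0, 0]] with rank 0, so corank 2. A Groebner basis of the Jacobian ideal J(f) in C{p,q} is {q^3, p^2}; counting standard monomials gives mu = 6. Corank 2; j^3 = -p^3 is a perfect cube, so E-series; the 4-jet and mu = 6 give E_6.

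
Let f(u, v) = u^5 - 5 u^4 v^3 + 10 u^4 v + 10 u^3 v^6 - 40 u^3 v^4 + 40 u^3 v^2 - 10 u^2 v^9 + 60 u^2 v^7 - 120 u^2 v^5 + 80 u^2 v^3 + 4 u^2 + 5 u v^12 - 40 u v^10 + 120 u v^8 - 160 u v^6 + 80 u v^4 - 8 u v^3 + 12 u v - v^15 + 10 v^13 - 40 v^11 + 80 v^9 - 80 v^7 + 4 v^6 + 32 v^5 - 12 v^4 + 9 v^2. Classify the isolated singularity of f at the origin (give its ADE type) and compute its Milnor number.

The Hessian of f at 0 has rank 1. Corank 1: A-series; mu = 4 gives A_4.

Type A_4, Milnor number mu = 4.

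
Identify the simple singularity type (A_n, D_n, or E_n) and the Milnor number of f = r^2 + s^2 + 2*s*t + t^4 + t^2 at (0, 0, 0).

The Hessian of f at 0 is [[2, 2, 0], [2, 2, 0], [0, 0, 2]] with rank 2, so corank 1. A Groebner basis of the Jacobian ideal J(f) in C{s,t,r} is {t^3, s + t, r}; counting standard monomials gives mu = 3. Corank 1: A-series; mu = 3 gives A_3.

Type A3, Milnor number mu = 3.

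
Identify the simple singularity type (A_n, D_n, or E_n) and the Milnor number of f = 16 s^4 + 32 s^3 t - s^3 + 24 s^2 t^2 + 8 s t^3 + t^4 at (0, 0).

Type E6, Milnor number mu = 6.

The Hessian of f at 0 has rank 0. Corank 2; j^3 = -s^3 is a perfect cube, so E-series; the 4-jet and mu = 6 give E_6.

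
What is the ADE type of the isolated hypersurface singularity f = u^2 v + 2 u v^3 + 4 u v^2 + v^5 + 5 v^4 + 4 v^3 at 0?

The Hessian of f at 0 has rank 0. Corank 2; j^3 = v*(u + 2*v)^2 has shape L^2 M (L != M), so D-series; mu = 5 gives D_5.

D5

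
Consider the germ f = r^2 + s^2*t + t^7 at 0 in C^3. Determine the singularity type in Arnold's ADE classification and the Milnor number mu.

The Hessian of f at 0 is [[0, 0, 0], [0, 0, 0], [0, 0, 2]] with rank 1, so corank 2. A Groebner basis of the Jacobian ideal J(f) in C{s,t,r} is {s^2/7 + t^6, s^3, s*t, r}; counting standard monomials gives mu = 8. Corank 2; j^3 = s^2*t has shape L^2 M (L != M), so D-series; mu = 8 gives D_8.

Type D8, Milnor number mu = 8.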